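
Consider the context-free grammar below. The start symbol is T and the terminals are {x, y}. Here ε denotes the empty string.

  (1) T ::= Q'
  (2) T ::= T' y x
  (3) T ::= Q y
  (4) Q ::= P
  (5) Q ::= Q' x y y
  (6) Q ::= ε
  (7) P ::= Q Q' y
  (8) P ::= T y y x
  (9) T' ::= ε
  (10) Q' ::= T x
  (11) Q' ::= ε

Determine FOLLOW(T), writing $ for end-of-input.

FIRST(T') = {ε}
FIRST(T) = {ε, x, y}  (via Q', T' y x, Q y)
FIRST(Q') = {ε, x, y}  (via T x)
FIRST(Q) = {ε, x, y}  (via P, Q' x y y)
FIRST(P) = {x, y}  (via Q Q' y, T y y x)
FOLLOW(T) includes $ since T is the start symbol.
FOLLOW(T): in P::=T y y x, T is followed by y y x with FIRST {y}; in Q'::=T x, T is followed by x with FIRST {x}. Thus FOLLOW(T) = {$, x, y}.
FOLLOW(Q): in T::=Q y, Q is followed by y with FIRST {y}; in P::=Q Q' y, Q is followed by Q' y with FIRST {x, y}. Thus FOLLOW(Q) = {x, y}.
FOLLOW(P): in Q::=P, the suffix after P is empty, so FOLLOW(P) ⊇ FOLLOW(Q) = {x, y}. Thus FOLLOW(P) = {x, y}.
FOLLOW(T'): in T::=T' y x, T' is followed by y x with FIRST {y}. Thus FOLLOW(T') = {y}.
FOLLOW(Q'): in T::=Q', the suffix after Q' is empty, so FOLLOW(Q') ⊇ FOLLOW(T) = {$, x, y}; in Q::=Q' x y y, Q' is followed by x y y with FIRST {x}; in P::=Q Q' y, Q' is followed by y with FIRST {y}. Thus FOLLOW(Q') = {$, x, y}.

{$, x, y}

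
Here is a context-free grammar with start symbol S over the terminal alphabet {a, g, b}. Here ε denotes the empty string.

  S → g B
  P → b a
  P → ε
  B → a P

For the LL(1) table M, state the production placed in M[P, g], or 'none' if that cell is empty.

FIRST(S): from S→g B we get {g}. So FIRST(S) = {g}.
FIRST(P): from P→b a we get {b}; from P→ε we get {ε}. So FIRST(P) = {ε, b}.
FIRST(B): from B→a P we get {a}. So FIRST(B) = {a}.
FOLLOW(S) includes $ since S is the start symbol.
FOLLOW(B): in S→g B, the suffix after B is empty, so FOLLOW(B) ⊇ FOLLOW(S) = {$}. Thus FOLLOW(B) = {$}.
FOLLOW(P): in B→a P, the suffix after P is empty, so FOLLOW(P) ⊇ FOLLOW(B) = {$}. Thus FOLLOW(P) = {$}.
For P → b a: FIRST(b a) = {b}, so it goes in M[P, t] for t ∈ {b}.
For P → ε: FIRST(ε) = {ε}, so it goes in M[P, t] for t ∈ {}; since ε ∈ FIRST, also for every t ∈ FOLLOW(P) = {$}.
None of these place a production in M[P, g].

none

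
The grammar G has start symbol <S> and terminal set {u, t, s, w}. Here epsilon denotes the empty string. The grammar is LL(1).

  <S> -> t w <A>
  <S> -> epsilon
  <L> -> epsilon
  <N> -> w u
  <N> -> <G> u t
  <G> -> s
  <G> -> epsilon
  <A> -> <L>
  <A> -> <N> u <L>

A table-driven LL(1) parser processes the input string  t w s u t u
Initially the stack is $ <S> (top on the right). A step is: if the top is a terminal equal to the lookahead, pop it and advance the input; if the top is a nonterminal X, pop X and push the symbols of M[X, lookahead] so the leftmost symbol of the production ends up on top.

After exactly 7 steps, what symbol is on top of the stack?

     Stack            Input          Action
  1  $ <S>            t w s u t u $  expand <S> -> t w <A>
  2  $ <A> w t        t w s u t u $  match t
  3  $ <A> w          w s u t u $    match w
  4  $ <A>            s u t u $      expand <A> -> <N> u <L>
  5  $ <L> u <N>      s u t u $      expand <N> -> <G> u t
  6  $ <L> u t u <G>  s u t u $      expand <G> -> s
  7  $ <L> u t u s    s u t u $      match s
Stack after step 7: $ <L> u t u (top = u).

u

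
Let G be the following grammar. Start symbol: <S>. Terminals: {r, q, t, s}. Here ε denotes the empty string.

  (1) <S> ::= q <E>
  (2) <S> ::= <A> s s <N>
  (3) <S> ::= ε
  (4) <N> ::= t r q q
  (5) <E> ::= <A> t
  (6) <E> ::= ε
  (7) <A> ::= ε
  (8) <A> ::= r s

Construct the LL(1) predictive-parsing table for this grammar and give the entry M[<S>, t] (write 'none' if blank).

none

FIRST(<N>) = {t}
FIRST(<A>) = {ε, r}
FIRST(<S>) = {ε, q, r, s}  (via <A> s s <N>)
FIRST(<E>) = {ε, r, t}  (via <A> t)
FOLLOW(<S>) includes $ since <S> is the start symbol.
FOLLOW(<S>): <S> appears on no right-hand side. Thus FOLLOW(<S>) = {$}.
For <S> ::= q <E>: FIRST(q <E>) = {q}, so it goes in M[<S>, t] for t ∈ {q}.
For <S> ::= <A> s s <N>: FIRST(<A> s s <N>) = {r, s}, so it goes in M[<S>, t] for t ∈ {r, s}.
For <S> ::= ε: FIRST(ε) = {ε}, so it goes in M[<S>, t] for t ∈ {}; since ε ∈ FIRST, also for every t ∈ FOLLOW(<S>) = {$}.
None of these place a production in M[<S>, t].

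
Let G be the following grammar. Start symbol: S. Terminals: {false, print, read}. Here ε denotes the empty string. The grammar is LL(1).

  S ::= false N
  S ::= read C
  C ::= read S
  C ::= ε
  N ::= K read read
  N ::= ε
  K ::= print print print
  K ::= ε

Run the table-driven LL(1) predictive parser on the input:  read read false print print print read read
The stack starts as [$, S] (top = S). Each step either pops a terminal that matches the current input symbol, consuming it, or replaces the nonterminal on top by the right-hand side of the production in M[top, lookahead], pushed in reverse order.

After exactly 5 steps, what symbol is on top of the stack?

false

step 1: stack=$ S  input=read read false print print print read read $  — expand S ::= read C
step 2: stack=$ C read  input=read read false print print print read read $  — match read
step 3: stack=$ C  input=read false print print print read read $  — expand C ::= read S
step 4: stack=$ S read  input=read false print print print read read $  — match read
step 5: stack=$ S  input=false print print print read read $  — expand S ::= false N
Stack after step 5: $ N false (top = false).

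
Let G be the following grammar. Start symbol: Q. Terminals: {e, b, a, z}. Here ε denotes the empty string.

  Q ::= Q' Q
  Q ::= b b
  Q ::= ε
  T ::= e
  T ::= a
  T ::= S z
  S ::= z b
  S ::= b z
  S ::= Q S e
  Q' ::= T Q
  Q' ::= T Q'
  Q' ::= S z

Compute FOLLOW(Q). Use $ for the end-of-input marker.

{$, a, b, e, z}

FIRST(Q): from Q::=Q' Q we get {a, b, e, z}; from Q::=b b we get {b}; from Q::=ε we get {ε}. So FIRST(Q) = {ε, a, b, e, z}.
FIRST(S): from S::=z b we get {z}; from S::=b z we get {b}; from S::=Q S e we get {a, b, e, z}. So FIRST(S) = {a, b, e, z}.
FIRST(T): from T::=e we get {e}; from T::=a we get {a}; from T::=S z we get {a, b, e, z}. So FIRST(T) = {a, b, e, z}.
FIRST(Q'): from Q'::=T Q we get {a, b, e, z}; from Q'::=T Q' we get {a, b, e, z}; from Q'::=S z we get {a, b, e, z}. So FIRST(Q') = {a, b, e, z}.
FOLLOW(Q) includes $ since Q is the start symbol.
FOLLOW(S): in T::=S z, S is followed by z with FIRST {z}; in S::=Q S e, S is followed by e with FIRST {e}; in Q'::=S z, S is followed by z with FIRST {z}. Thus FOLLOW(S) = {e, z}.
FOLLOW(Q): in Q::=Q' Q, the suffix after Q is empty (adds nothing new); in S::=Q S e, Q is followed by S e with FIRST {a, b, e, z}; in Q'::=T Q, the suffix after Q is empty, so FOLLOW(Q) ⊇ FOLLOW(Q') = {$, a, b, e, z}. Thus FOLLOW(Q) = {$, a, b, e, z}.
FOLLOW(Q'): in Q::=Q' Q, Q' is followed by Q with FIRST {ε, a, b, e, z}; in Q::=Q' Q, the suffix after Q' is nullable, so FOLLOW(Q') ⊇ FOLLOW(Q) = {$, a, b, e, z}; in Q'::=T Q', the suffix after Q' is empty (adds nothing new). Thus FOLLOW(Q') = {$, a, b, e, z}.
FOLLOW(T): in Q'::=T Q, T is followed by Q with FIRST {ε, a, b, e, z}; in Q'::=T Q, the suffix after T is nullable, so FOLLOW(T) ⊇ FOLLOW(Q') = {$, a, b, e, z}; in Q'::=T Q', T is followed by Q' with FIRST {a, b, e, z}. Thus FOLLOW(T) = {$, a, b, e, z}.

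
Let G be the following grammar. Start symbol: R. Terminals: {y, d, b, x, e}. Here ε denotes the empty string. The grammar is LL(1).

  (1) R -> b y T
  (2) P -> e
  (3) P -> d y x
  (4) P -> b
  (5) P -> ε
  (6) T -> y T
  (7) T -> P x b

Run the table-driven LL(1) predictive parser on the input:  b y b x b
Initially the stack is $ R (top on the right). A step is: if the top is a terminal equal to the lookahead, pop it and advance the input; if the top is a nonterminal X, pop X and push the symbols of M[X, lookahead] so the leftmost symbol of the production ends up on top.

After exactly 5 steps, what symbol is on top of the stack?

b

step 1: stack=$ R  input=b y b x b $  — expand R -> b y T
step 2: stack=$ T y b  input=b y b x b $  — match b
step 3: stack=$ T y  input=y b x b $  — match y
step 4: stack=$ T  input=b x b $  — expand T -> P x b
step 5: stack=$ b x P  input=b x b $  — expand P -> b
Stack after step 5: $ b x b (top = b).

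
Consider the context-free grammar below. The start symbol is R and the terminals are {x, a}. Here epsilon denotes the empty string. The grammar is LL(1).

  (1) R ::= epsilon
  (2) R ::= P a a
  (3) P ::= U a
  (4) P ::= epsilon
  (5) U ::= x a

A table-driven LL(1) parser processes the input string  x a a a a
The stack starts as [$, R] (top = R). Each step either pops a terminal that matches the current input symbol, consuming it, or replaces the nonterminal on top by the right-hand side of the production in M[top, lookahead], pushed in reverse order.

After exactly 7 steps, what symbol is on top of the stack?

     Stack        Input        Action
  1  $ R          x a a a a $  expand R ::= P a a
  2  $ a a P      x a a a a $  expand P ::= U a
  3  $ a a a U    x a a a a $  expand U ::= x a
  4  $ a a a a x  x a a a a $  match x
  5  $ a a a a    a a a a $    match a
  6  $ a a a      a a a $      match a
  7  $ a a        a a $        match a
Stack after step 7: $ a (top = a).

a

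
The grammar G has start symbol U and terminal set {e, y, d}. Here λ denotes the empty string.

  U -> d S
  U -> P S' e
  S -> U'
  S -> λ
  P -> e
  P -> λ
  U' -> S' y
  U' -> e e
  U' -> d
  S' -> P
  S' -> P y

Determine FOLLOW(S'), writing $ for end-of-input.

FIRST(P): from P->e we get {e}; from P->λ we get {λ}. So FIRST(P) = {λ, e}.
FIRST(S'): from S'->P we get {λ, e}; from S'->P y we get {e, y}. So FIRST(S') = {λ, e, y}.
FIRST(U): from U->d S we get {d}; from U->P S' e we get {e, y}. So FIRST(U) = {d, e, y}.
FIRST(U'): from U'->S' y we get {e, y}; from U'->e e we get {e}; from U'->d we get {d}. So FIRST(U') = {d, e, y}.
FIRST(S): from S->U' we get {d, e, y}; from S->λ we get {λ}. So FIRST(S) = {λ, d, e, y}.
FOLLOW(U) includes $ since U is the start symbol.
FOLLOW(U): U appears on no right-hand side. Thus FOLLOW(U) = {$}.
FOLLOW(S): in U->d S, the suffix after S is empty, so FOLLOW(S) ⊇ FOLLOW(U) = {$}. Thus FOLLOW(S) = {$}.
FOLLOW(U'): in S->U', the suffix after U' is empty, so FOLLOW(U') ⊇ FOLLOW(S) = {$}. Thus FOLLOW(U') = {$}.
FOLLOW(S'): in U->P S' e, S' is followed by e with FIRST {e}; in U'->S' y, S' is followed by y with FIRST {y}. Thus FOLLOW(S') = {e, y}.
FOLLOW(P): in U->P S' e, P is followed by S' e with FIRST {e, y}; in S'->P, the suffix after P is empty, so FOLLOW(P) ⊇ FOLLOW(S') = {e, y}; in S'->P y, P is followed by y with FIRST {y}. Thus FOLLOW(P) = {e, y}.

{e, y}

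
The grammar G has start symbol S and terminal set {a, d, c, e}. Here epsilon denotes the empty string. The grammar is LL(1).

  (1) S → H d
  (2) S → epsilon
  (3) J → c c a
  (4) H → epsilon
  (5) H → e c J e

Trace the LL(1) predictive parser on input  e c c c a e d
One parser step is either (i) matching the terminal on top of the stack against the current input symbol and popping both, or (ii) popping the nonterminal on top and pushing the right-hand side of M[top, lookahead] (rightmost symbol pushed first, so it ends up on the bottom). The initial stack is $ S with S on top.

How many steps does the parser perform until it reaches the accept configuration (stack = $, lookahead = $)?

step 1: stack=$ S  input=e c c c a e d $  — expand S → H d
step 2: stack=$ d H  input=e c c c a e d $  — expand H → e c J e
step 3: stack=$ d e J c e  input=e c c c a e d $  — match e
step 4: stack=$ d e J c  input=c c c a e d $  — match c
step 5: stack=$ d e J  input=c c a e d $  — expand J → c c a
step 6: stack=$ d e a c c  input=c c a e d $  — match c
step 7: stack=$ d e a c  input=c a e d $  — match c
step 8: stack=$ d e a  input=a e d $  — match a
step 9: stack=$ d e  input=e d $  — match e
step 10: stack=$ d  input=d $  — match d
Accept reached after 10 steps.

10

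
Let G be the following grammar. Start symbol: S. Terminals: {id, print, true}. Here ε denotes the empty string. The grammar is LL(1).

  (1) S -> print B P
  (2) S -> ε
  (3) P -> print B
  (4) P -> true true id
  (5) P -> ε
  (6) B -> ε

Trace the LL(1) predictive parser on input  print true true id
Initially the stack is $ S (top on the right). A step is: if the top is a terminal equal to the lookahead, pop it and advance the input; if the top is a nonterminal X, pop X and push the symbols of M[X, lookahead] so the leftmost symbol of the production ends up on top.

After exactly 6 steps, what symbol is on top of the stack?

     Stack           Input                 Action
  1  $ S             print true true id $  expand S -> print B P
  2  $ P B print     print true true id $  match print
  3  $ P B           true true id $        expand B -> ε
  4  $ P             true true id $        expand P -> true true id
  5  $ id true true  true true id $        match true
  6  $ id true       true id $             match true
Stack after step 6: $ id (top = id).

id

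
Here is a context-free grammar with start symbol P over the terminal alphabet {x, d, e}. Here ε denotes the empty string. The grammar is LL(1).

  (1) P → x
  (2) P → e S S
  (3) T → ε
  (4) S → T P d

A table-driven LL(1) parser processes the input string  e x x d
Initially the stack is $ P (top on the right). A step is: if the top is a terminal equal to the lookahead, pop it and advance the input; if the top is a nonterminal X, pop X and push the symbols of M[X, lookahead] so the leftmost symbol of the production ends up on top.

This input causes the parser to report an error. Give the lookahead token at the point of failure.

x

     Stack      Input      Action
  1  $ P        e x x d $  expand P → e S S
  2  $ S S e    e x x d $  match e
  3  $ S S      x x d $    expand S → T P d
  4  $ S d P T  x x d $    expand T → ε
  5  $ S d P    x x d $    expand P → x
  6  $ S d x    x x d $    match x
  7  $ S d      x d $      error: top is terminal d but lookahead is x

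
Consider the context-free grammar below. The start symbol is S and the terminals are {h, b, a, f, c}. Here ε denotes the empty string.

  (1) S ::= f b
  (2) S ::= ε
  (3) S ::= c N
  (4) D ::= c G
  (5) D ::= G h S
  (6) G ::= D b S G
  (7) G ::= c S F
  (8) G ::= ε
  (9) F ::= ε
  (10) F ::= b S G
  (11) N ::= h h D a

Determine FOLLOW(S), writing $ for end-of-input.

FIRST(S) = {ε, c, f}
FIRST(F) = {ε, b}
FIRST(N) = {h}
FIRST(D) = {c, h}  (via G h S)
FIRST(G) = {ε, c, h}  (via D b S G)
FOLLOW(S) includes $ since S is the start symbol.
FOLLOW(D): in G::=D b S G, D is followed by b S G with FIRST {b}; in N::=h h D a, D is followed by a with FIRST {a}. Thus FOLLOW(D) = {a, b}.
FOLLOW(S): in D::=G h S, the suffix after S is empty, so FOLLOW(S) ⊇ FOLLOW(D) = {a, b}; in G::=D b S G, S is followed by G with FIRST {ε, c, h}; in G::=D b S G, the suffix after S is nullable, so FOLLOW(S) ⊇ FOLLOW(G) = {a, b, h}; in G::=c S F, S is followed by F with FIRST {ε, b}; in G::=c S F, the suffix after S is nullable, so FOLLOW(S) ⊇ FOLLOW(G) = {a, b, h}; in F::=b S G, S is followed by G with FIRST {ε, c, h}; in F::=b S G, the suffix after S is nullable, so FOLLOW(S) ⊇ FOLLOW(F) = {a, b, h}. Thus FOLLOW(S) = {$, a, b, c, h}.
FOLLOW(N): in S::=c N, the suffix after N is empty, so FOLLOW(N) ⊇ FOLLOW(S) = {$, a, b, c, h}. Thus FOLLOW(N) = {$, a, b, c, h}.
FOLLOW(G): in D::=c G, the suffix after G is empty, so FOLLOW(G) ⊇ FOLLOW(D) = {a, b}; in D::=G h S, G is followed by h S with FIRST {h}; in G::=D b S G, the suffix after G is empty (adds nothing new); in F::=b S G, the suffix after G is empty, so FOLLOW(G) ⊇ FOLLOW(F) = {a, b, h}. Thus FOLLOW(G) = {a, b, h}.
FOLLOW(F): in G::=c S F, the suffix after F is empty, so FOLLOW(F) ⊇ FOLLOW(G) = {a, b, h}. Thus FOLLOW(F) = {a, b, h}.

{$, a, b, c, h}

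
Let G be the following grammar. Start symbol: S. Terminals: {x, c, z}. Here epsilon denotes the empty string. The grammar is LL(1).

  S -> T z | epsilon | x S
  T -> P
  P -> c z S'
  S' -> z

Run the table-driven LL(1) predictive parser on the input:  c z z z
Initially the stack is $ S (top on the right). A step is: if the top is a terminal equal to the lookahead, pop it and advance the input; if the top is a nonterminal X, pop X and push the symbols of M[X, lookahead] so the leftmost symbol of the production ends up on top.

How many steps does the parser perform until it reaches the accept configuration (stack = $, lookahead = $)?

     Stack       Input      Action
  1  $ S         c z z z $  expand S -> T z
  2  $ z T       c z z z $  expand T -> P
  3  $ z P       c z z z $  expand P -> c z S'
  4  $ z S' z c  c z z z $  match c
  5  $ z S' z    z z z $    match z
  6  $ z S'      z z $      expand S' -> z
  7  $ z z       z z $      match z
  8  $ z         z $        match z
Accept reached after 8 steps.

8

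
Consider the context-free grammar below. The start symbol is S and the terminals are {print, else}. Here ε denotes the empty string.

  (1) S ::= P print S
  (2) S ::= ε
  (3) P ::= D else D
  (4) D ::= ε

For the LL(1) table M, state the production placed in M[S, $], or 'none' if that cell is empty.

S ::= ε

FIRST(D) = {ε}
FIRST(P) = {else}  (via D else D)
FIRST(S) = {ε, else}  (via P print S)
FOLLOW(S) includes $ since S is the start symbol.
FOLLOW(S): in S::=P print S, the suffix after S is empty (adds nothing new). Thus FOLLOW(S) = {$}.
For S ::= P print S: FIRST(P print S) = {else}, so it goes in M[S, t] for t ∈ {else}.
For S ::= ε: FIRST(ε) = {ε}, so it goes in M[S, t] for t ∈ {}; since ε ∈ FIRST, also for every t ∈ FOLLOW(S) = {$}.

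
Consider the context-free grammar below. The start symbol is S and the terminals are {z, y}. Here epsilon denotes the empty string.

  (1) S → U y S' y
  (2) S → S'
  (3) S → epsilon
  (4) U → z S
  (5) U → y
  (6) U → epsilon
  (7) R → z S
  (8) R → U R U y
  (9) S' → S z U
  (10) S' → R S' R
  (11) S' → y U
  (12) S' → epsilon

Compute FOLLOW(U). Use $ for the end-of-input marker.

{$, y, z}

FIRST(U): from U→z S we get {z}; from U→y we get {y}; from U→epsilon we get {epsilon}. So FIRST(U) = {epsilon, y, z}.
FIRST(R): from R→z S we get {z}; from R→U R U y we get {y, z}. So FIRST(R) = {y, z}.
FIRST(S): from S→U y S' y we get {y, z}; from S→S' we get {epsilon, y, z}; from S→epsilon we get {epsilon}. So FIRST(S) = {epsilon, y, z}.
FIRST(S'): from S'→S z U we get {y, z}; from S'→R S' R we get {y, z}; from S'→y U we get {y}; from S'→epsilon we get {epsilon}. So FIRST(S') = {epsilon, y, z}.
FOLLOW(S) includes $ since S is the start symbol.
FOLLOW(S): in U→z S, the suffix after S is empty, so FOLLOW(S) ⊇ FOLLOW(U) = {$, y, z}; in R→z S, the suffix after S is empty, so FOLLOW(S) ⊇ FOLLOW(R) = {$, y, z}; in S'→S z U, S is followed by z U with FIRST {z}. Thus FOLLOW(S) = {$, y, z}.
FOLLOW(S'): in S→U y S' y, S' is followed by y with FIRST {y}; in S→S', the suffix after S' is empty, so FOLLOW(S') ⊇ FOLLOW(S) = {$, y, z}; in S'→R S' R, S' is followed by R with FIRST {y, z}. Thus FOLLOW(S') = {$, y, z}.
FOLLOW(U): in S→U y S' y, U is followed by y S' y with FIRST {y}; in R→U R U y (occurrence 1), U is followed by R U y with FIRST {y, z}; in R→U R U y (occurrence 2), U is followed by y with FIRST {y}; in S'→S z U, the suffix after U is empty, so FOLLOW(U) ⊇ FOLLOW(S') = {$, y, z}; in S'→y U, the suffix after U is empty, so FOLLOW(U) ⊇ FOLLOW(S') = {$, y, z}. Thus FOLLOW(U) = {$, y, z}.
FOLLOW(R): in R→U R U y, R is followed by U y with FIRST {y, z}; in S'→R S' R (occurrence 1), R is followed by S' R with FIRST {y, z}; in S'→R S' R (occurrence 2), the suffix after R is empty, so FOLLOW(R) ⊇ FOLLOW(S') = {$, y, z}. Thus FOLLOW(R) = {$, y, z}.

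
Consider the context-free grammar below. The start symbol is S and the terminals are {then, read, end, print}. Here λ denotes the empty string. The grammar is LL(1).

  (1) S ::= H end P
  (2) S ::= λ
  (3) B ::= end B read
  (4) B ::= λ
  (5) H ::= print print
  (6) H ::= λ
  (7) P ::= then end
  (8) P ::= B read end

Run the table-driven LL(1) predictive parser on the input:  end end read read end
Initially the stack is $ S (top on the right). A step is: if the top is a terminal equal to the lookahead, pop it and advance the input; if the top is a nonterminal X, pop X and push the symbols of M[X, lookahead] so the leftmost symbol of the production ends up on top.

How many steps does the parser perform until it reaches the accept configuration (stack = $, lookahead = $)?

      Stack                  Input                    Action
   1  $ S                    end end read read end $  expand S ::= H end P
   2  $ P end H              end end read read end $  expand H ::= λ
   3  $ P end                end end read read end $  match end
   4  $ P                    end read read end $      expand P ::= B read end
   5  $ end read B           end read read end $      expand B ::= end B read
   6  $ end read read B end  end read read end $      match end
   7  $ end read read B      read read end $          expand B ::= λ
   8  $ end read read        read read end $          match read
   9  $ end read             read end $               match read
  10  $ end                  end $                    match end
Accept reached after 10 steps.

10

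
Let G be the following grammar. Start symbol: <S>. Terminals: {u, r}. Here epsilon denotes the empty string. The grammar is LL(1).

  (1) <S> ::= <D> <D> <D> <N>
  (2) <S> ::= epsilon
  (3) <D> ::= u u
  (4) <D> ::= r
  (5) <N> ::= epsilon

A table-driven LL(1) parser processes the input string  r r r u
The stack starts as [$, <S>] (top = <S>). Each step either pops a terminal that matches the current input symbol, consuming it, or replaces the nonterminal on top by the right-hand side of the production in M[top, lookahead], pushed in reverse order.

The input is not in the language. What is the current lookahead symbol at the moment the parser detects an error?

u

     Stack              Input      Action
  1  $ <S>              r r r u $  expand <S> ::= <D> <D> <D> <N>
  2  $ <N> <D> <D> <D>  r r r u $  expand <D> ::= r
  3  $ <N> <D> <D> r    r r r u $  match r
  4  $ <N> <D> <D>      r r u $    expand <D> ::= r
  5  $ <N> <D> r        r r u $    match r
  6  $ <N> <D>          r u $      expand <D> ::= r
  7  $ <N> r            r u $      match r
  8  $ <N>              u $        error: M[<N>, u] is empty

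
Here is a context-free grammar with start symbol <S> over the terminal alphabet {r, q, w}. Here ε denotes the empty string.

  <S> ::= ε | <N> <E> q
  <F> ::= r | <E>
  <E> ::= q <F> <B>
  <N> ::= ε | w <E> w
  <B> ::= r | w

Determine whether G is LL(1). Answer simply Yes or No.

FIRST(<S>) = {ε, q, w}
FIRST(<F>) = {q, r}
FIRST(<E>) = {q}
FIRST(<N>) = {ε, w}
FIRST(<B>) = {r, w}
FOLLOW(<S>) = {$}
FOLLOW(<F>) = {r, w}
FOLLOW(<E>) = {q, r, w}
FOLLOW(<N>) = {q}
FOLLOW(<B>) = {q, r, w}
Each cell of M receives at most one production.

Yes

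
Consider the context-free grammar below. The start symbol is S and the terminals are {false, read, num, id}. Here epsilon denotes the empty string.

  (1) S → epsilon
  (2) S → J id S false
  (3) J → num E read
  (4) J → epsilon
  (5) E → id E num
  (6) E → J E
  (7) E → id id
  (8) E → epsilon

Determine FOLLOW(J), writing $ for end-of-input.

FIRST(J) = {epsilon, num}
FIRST(S) = {epsilon, id, num}  (via J id S false)
FIRST(E) = {epsilon, id, num}  (via J E)
FOLLOW(S) includes $ since S is the start symbol.
FOLLOW(S): in S→J id S false, S is followed by false with FIRST {false}. Thus FOLLOW(S) = {$, false}.
FOLLOW(E): in J→num E read, E is followed by read with FIRST {read}; in E→id E num, E is followed by num with FIRST {num}; in E→J E, the suffix after E is empty (adds nothing new). Thus FOLLOW(E) = {num, read}.
FOLLOW(J): in S→J id S false, J is followed by id S false with FIRST {id}; in E→J E, J is followed by E with FIRST {epsilon, id, num}; in E→J E, the suffix after J is nullable, so FOLLOW(J) ⊇ FOLLOW(E) = {num, read}. Thus FOLLOW(J) = {id, num, read}.

{id, num, read}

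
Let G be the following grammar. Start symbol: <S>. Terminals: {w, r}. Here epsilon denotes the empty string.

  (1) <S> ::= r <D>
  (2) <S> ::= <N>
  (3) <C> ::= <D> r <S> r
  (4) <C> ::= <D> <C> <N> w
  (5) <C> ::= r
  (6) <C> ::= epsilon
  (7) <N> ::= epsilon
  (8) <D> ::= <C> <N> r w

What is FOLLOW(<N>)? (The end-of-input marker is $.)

{$, r, w}

FIRST(<N>): from <N>::=epsilon we get {epsilon}. So FIRST(<N>) = {epsilon}.
FIRST(<S>): from <S>::=r <D> we get {r}; from <S>::=<N> we get {epsilon}. So FIRST(<S>) = {epsilon, r}.
FIRST(<C>): from <C>::=<D> r <S> r we get {r}; from <C>::=<D> <C> <N> w we get {r}; from <C>::=r we get {r}; from <C>::=epsilon we get {epsilon}. So FIRST(<C>) = {epsilon, r}.
FIRST(<D>): from <D>::=<C> <N> r w we get {r}. So FIRST(<D>) = {r}.
FOLLOW(<S>) includes $ since <S> is the start symbol.
FOLLOW(<S>): in <C>::=<D> r <S> r, <S> is followed by r with FIRST {r}. Thus FOLLOW(<S>) = {$, r}.
FOLLOW(<C>): in <C>::=<D> <C> <N> w, <C> is followed by <N> w with FIRST {w}; in <D>::=<C> <N> r w, <C> is followed by <N> r w with FIRST {r}. Thus FOLLOW(<C>) = {r, w}.
FOLLOW(<N>): in <S>::=<N>, the suffix after <N> is empty, so FOLLOW(<N>) ⊇ FOLLOW(<S>) = {$, r}; in <C>::=<D> <C> <N> w, <N> is followed by w with FIRST {w}; in <D>::=<C> <N> r w, <N> is followed by r w with FIRST {r}. Thus FOLLOW(<N>) = {$, r, w}.
FOLLOW(<D>): in <S>::=r <D>, the suffix after <D> is empty, so FOLLOW(<D>) ⊇ FOLLOW(<S>) = {$, r}; in <C>::=<D> r <S> r, <D> is followed by r <S> r with FIRST {r}; in <C>::=<D> <C> <N> w, <D> is followed by <C> <N> w with FIRST {r, w}. Thus FOLLOW(<D>) = {$, r, w}.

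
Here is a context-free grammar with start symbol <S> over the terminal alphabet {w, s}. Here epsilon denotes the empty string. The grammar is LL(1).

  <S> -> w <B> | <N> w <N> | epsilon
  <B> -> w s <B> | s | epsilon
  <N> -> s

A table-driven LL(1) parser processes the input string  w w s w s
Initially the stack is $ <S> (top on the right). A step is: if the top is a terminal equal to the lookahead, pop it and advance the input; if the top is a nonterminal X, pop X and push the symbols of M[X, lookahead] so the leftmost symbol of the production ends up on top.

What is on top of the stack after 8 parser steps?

<B>

step 1: stack=$ <S>  input=w w s w s $  — expand <S> -> w <B>
step 2: stack=$ <B> w  input=w w s w s $  — match w
step 3: stack=$ <B>  input=w s w s $  — expand <B> -> w s <B>
step 4: stack=$ <B> s w  input=w s w s $  — match w
step 5: stack=$ <B> s  input=s w s $  — match s
step 6: stack=$ <B>  input=w s $  — expand <B> -> w s <B>
step 7: stack=$ <B> s w  input=w s $  — match w
step 8: stack=$ <B> s  input=s $  — match s
Stack after step 8: $ <B> (top = <B>).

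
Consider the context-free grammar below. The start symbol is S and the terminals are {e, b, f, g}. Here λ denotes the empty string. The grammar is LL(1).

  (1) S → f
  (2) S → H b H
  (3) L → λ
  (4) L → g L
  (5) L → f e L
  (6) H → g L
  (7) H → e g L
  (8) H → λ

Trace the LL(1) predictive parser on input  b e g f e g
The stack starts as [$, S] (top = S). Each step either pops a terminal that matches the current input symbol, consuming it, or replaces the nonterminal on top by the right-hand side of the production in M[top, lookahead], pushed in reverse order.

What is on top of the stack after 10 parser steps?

      Stack    Input          Action
   1  $ S      b e g f e g $  expand S → H b H
   2  $ H b H  b e g f e g $  expand H → λ
   3  $ H b    b e g f e g $  match b
   4  $ H      e g f e g $    expand H → e g L
   5  $ L g e  e g f e g $    match e
   6  $ L g    g f e g $      match g
   7  $ L      f e g $        expand L → f e L
   8  $ L e f  f e g $        match f
   9  $ L e    e g $          match e
  10  $ L      g $            expand L → g L
Stack after step 10: $ L g (top = g).

g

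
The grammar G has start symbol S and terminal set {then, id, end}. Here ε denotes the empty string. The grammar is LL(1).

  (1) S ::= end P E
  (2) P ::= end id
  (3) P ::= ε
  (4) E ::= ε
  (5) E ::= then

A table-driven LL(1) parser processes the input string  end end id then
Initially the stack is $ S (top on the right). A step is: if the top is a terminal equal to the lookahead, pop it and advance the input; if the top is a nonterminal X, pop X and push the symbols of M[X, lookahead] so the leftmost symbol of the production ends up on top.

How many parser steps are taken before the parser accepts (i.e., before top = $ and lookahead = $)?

step 1: stack=$ S  input=end end id then $  — expand S ::= end P E
step 2: stack=$ E P end  input=end end id then $  — match end
step 3: stack=$ E P  input=end id then $  — expand P ::= end id
step 4: stack=$ E id end  input=end id then $  — match end
step 5: stack=$ E id  input=id then $  — match id
step 6: stack=$ E  input=then $  — expand E ::= then
step 7: stack=$ then  input=then $  — match then
Accept reached after 7 steps.

7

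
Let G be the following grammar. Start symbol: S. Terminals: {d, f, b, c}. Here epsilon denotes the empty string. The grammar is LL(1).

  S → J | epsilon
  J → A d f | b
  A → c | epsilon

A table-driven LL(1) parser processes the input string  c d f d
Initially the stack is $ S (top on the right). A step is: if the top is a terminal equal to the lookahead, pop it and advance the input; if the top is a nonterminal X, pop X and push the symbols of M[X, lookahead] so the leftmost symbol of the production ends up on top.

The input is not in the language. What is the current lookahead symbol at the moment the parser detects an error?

     Stack    Input      Action
  1  $ S      c d f d $  expand S → J
  2  $ J      c d f d $  expand J → A d f
  3  $ f d A  c d f d $  expand A → c
  4  $ f d c  c d f d $  match c
  5  $ f d    d f d $    match d
  6  $ f      f d $      match f
  7  $        d $        error: stack empty but input remains

d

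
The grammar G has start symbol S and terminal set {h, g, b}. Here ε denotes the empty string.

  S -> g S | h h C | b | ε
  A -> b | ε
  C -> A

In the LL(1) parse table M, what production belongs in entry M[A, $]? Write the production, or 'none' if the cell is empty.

FIRST(S): from S->g S we get {g}; from S->h h C we get {h}; from S->b we get {b}; from S->ε we get {ε}. So FIRST(S) = {ε, b, g, h}.
FIRST(A): from A->b we get {b}; from A->ε we get {ε}. So FIRST(A) = {ε, b}.
FIRST(C): from C->A we get {ε, b}. So FIRST(C) = {ε, b}.
FOLLOW(S) includes $ since S is the start symbol.
FOLLOW(C): in S->h h C, the suffix after C is empty, so FOLLOW(C) ⊇ FOLLOW(S) = {$}. Thus FOLLOW(C) = {$}.
FOLLOW(A): in C->A, the suffix after A is empty, so FOLLOW(A) ⊇ FOLLOW(C) = {$}. Thus FOLLOW(A) = {$}.
For A -> b: FIRST(b) = {b}, so it goes in M[A, t] for t ∈ {b}.
For A -> ε: FIRST(ε) = {ε}, so it goes in M[A, t] for t ∈ {}; since ε ∈ FIRST, also for every t ∈ FOLLOW(A) = {$}.

A -> ε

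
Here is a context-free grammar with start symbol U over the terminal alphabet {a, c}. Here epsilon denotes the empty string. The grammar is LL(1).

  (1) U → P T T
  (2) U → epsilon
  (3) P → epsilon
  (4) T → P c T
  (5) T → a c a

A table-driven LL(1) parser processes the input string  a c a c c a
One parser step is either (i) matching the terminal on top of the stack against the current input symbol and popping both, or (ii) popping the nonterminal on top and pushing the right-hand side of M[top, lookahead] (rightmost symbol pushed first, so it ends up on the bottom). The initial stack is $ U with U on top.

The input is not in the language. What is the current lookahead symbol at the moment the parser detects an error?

step 1: stack=$ U  input=a c a c c a $  — expand U → P T T
step 2: stack=$ T T P  input=a c a c c a $  — expand P → epsilon
step 3: stack=$ T T  input=a c a c c a $  — expand T → a c a
step 4: stack=$ T a c a  input=a c a c c a $  — match a
step 5: stack=$ T a c  input=c a c c a $  — match c
step 6: stack=$ T a  input=a c c a $  — match a
step 7: stack=$ T  input=c c a $  — expand T → P c T
step 8: stack=$ T c P  input=c c a $  — expand P → epsilon
step 9: stack=$ T c  input=c c a $  — match c
step 10: stack=$ T  input=c a $  — expand T → P c T
step 11: stack=$ T c P  input=c a $  — expand P → epsilon
step 12: stack=$ T c  input=c a $  — match c
step 13: stack=$ T  input=a $  — expand T → a c a
step 14: stack=$ a c a  input=a $  — match a
step 15: stack=$ a c  input=$  — error: top is terminal c but lookahead is $

$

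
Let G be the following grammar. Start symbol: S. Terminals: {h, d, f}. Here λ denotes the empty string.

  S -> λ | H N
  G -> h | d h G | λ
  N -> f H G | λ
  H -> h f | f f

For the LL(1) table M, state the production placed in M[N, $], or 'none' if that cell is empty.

FIRST(G): from G->h we get {h}; from G->d h G we get {d}; from G->λ we get {λ}. So FIRST(G) = {λ, d, h}.
FIRST(N): from N->f H G we get {f}; from N->λ we get {λ}. So FIRST(N) = {λ, f}.
FIRST(H): from H->h f we get {h}; from H->f f we get {f}. So FIRST(H) = {f, h}.
FIRST(S): from S->λ we get {λ}; from S->H N we get {f, h}. So FIRST(S) = {λ, f, h}.
FOLLOW(S) includes $ since S is the start symbol.
FOLLOW(S): S appears on no right-hand side. Thus FOLLOW(S) = {$}.
FOLLOW(N): in S->H N, the suffix after N is empty, so FOLLOW(N) ⊇ FOLLOW(S) = {$}. Thus FOLLOW(N) = {$}.
For N -> f H G: FIRST(f H G) = {f}, so it goes in M[N, t] for t ∈ {f}.
For N -> λ: FIRST(λ) = {λ}, so it goes in M[N, t] for t ∈ {}; since λ ∈ FIRST, also for every t ∈ FOLLOW(N) = {$}.

N -> λ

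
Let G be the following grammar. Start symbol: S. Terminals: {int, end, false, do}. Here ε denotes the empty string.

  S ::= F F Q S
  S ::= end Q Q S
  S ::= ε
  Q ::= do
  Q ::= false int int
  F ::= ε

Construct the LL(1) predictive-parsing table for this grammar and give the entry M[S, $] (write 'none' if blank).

S ::= ε

FIRST(Q): from Q::=do we get {do}; from Q::=false int int we get {false}. So FIRST(Q) = {do, false}.
FIRST(F): from F::=ε we get {ε}. So FIRST(F) = {ε}.
FIRST(S): from S::=F F Q S we get {do, false}; from S::=end Q Q S we get {end}; from S::=ε we get {ε}. So FIRST(S) = {ε, do, end, false}.
FOLLOW(S) includes $ since S is the start symbol.
FOLLOW(S): in S::=F F Q S, the suffix after S is empty (adds nothing new); in S::=end Q Q S, the suffix after S is empty (adds nothing new). Thus FOLLOW(S) = {$}.
For S ::= F F Q S: FIRST(F F Q S) = {do, false}, so it goes in M[S, t] for t ∈ {do, false}.
For S ::= end Q Q S: FIRST(end Q Q S) = {end}, so it goes in M[S, t] for t ∈ {end}.
For S ::= ε: FIRST(ε) = {ε}, so it goes in M[S, t] for t ∈ {}; since ε ∈ FIRST, also for every t ∈ FOLLOW(S) = {$}.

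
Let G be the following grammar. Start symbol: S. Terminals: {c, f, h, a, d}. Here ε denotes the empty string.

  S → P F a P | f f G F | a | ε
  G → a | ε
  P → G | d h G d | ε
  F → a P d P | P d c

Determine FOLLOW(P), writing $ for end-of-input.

{$, a, d}

FIRST(G) = {ε, a}
FIRST(P) = {ε, a, d}  (via G)
FIRST(F) = {a, d}  (via P d c)
FIRST(S) = {ε, a, d, f}  (via P F a P)
FOLLOW(S) includes $ since S is the start symbol.
FOLLOW(S): S appears on no right-hand side. Thus FOLLOW(S) = {$}.
FOLLOW(F): in S→P F a P, F is followed by a P with FIRST {a}; in S→f f G F, the suffix after F is empty, so FOLLOW(F) ⊇ FOLLOW(S) = {$}. Thus FOLLOW(F) = {$, a}.
FOLLOW(P): in S→P F a P (occurrence 1), P is followed by F a P with FIRST {a, d}; in S→P F a P (occurrence 2), the suffix after P is empty, so FOLLOW(P) ⊇ FOLLOW(S) = {$}; in F→a P d P (occurrence 1), P is followed by d P with FIRST {d}; in F→a P d P (occurrence 2), the suffix after P is empty, so FOLLOW(P) ⊇ FOLLOW(F) = {$, a}; in F→P d c, P is followed by d c with FIRST {d}. Thus FOLLOW(P) = {$, a, d}.
FOLLOW(G): in S→f f G F, G is followed by F with FIRST {a, d}; in P→G, the suffix after G is empty, so FOLLOW(G) ⊇ FOLLOW(P) = {$, a, d}; in P→d h G d, G is followed by d with FIRST {d}. Thus FOLLOW(G) = {$, a, d}.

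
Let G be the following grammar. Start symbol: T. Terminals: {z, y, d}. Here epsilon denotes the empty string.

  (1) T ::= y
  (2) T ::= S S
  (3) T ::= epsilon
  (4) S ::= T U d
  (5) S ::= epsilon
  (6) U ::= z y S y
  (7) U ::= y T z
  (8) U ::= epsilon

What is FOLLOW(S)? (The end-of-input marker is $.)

FIRST(U) = {epsilon, y, z}
FIRST(T) = {epsilon, d, y, z}  (via S S)
FIRST(S) = {epsilon, d, y, z}  (via T U d)
FOLLOW(T) includes $ since T is the start symbol.
FOLLOW(T): in S::=T U d, T is followed by U d with FIRST {d, y, z}; in U::=y T z, T is followed by z with FIRST {z}. Thus FOLLOW(T) = {$, d, y, z}.
FOLLOW(S): in T::=S S (occurrence 1), S is followed by S with FIRST {epsilon, d, y, z}; in T::=S S (occurrence 1), the suffix after S is nullable, so FOLLOW(S) ⊇ FOLLOW(T) = {$, d, y, z}; in T::=S S (occurrence 2), the suffix after S is empty, so FOLLOW(S) ⊇ FOLLOW(T) = {$, d, y, z}; in U::=z y S y, S is followed by y with FIRST {y}. Thus FOLLOW(S) = {$, d, y, z}.
FOLLOW(U): in S::=T U d, U is followed by d with FIRST {d}. Thus FOLLOW(U) = {d}.

{$, d, y, z}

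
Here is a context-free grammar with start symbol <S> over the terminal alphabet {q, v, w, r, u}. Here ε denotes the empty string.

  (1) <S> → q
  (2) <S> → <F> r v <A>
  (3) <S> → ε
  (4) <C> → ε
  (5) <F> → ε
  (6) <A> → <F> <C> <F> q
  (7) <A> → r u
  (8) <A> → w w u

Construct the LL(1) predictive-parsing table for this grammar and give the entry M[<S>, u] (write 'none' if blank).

none

FIRST(<C>) = {ε}
FIRST(<F>) = {ε}
FIRST(<S>) = {ε, q, r}  (via <F> r v <A>)
FIRST(<A>) = {q, r, w}  (via <F> <C> <F> q)
FOLLOW(<S>) includes $ since <S> is the start symbol.
FOLLOW(<S>): <S> appears on no right-hand side. Thus FOLLOW(<S>) = {$}.
For <S> → q: FIRST(q) = {q}, so it goes in M[<S>, t] for t ∈ {q}.
For <S> → <F> r v <A>: FIRST(<F> r v <A>) = {r}, so it goes in M[<S>, t] for t ∈ {r}.
For <S> → ε: FIRST(ε) = {ε}, so it goes in M[<S>, t] for t ∈ {}; since ε ∈ FIRST, also for every t ∈ FOLLOW(<S>) = {$}.
None of these place a production in M[<S>, u].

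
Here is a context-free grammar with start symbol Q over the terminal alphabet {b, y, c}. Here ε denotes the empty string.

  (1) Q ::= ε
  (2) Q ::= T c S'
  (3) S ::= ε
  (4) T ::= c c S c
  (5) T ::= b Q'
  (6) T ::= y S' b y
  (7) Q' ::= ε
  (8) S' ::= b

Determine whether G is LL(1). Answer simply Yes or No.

FIRST(Q) = {ε, b, c, y}
FIRST(S) = {ε}
FIRST(T) = {b, c, y}
FIRST(Q') = {ε}
FIRST(S') = {b}
FOLLOW(Q) = {$}
FOLLOW(S) = {c}
FOLLOW(T) = {c}
FOLLOW(Q') = {c}
FOLLOW(S') = {$, b}
Each cell of M receives at most one production.

Yes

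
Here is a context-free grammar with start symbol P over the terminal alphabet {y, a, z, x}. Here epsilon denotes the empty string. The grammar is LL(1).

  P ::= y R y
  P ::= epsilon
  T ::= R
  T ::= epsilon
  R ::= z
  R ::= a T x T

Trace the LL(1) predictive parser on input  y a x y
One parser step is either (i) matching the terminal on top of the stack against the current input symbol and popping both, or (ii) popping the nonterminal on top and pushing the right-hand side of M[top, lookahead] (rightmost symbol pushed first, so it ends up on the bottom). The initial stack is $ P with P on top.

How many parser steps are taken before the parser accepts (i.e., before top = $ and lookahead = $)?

     Stack        Input      Action
  1  $ P          y a x y $  expand P ::= y R y
  2  $ y R y      y a x y $  match y
  3  $ y R        a x y $    expand R ::= a T x T
  4  $ y T x T a  a x y $    match a
  5  $ y T x T    x y $      expand T ::= epsilon
  6  $ y T x      x y $      match x
  7  $ y T        y $        expand T ::= epsilon
  8  $ y          y $        match y
Accept reached after 8 steps.

8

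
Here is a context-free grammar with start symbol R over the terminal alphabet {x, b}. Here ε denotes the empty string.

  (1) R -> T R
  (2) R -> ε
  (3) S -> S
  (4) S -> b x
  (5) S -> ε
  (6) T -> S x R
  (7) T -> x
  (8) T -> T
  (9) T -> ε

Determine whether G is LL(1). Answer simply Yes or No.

FIRST(R) = {ε, b, x}
FIRST(S) = {ε, b}
FIRST(T) = {ε, b, x}
FOLLOW(R) = {$, b, x}
FOLLOW(S) = {x}
FOLLOW(T) = {$, b, x}
Cell M[R, $] receives both R -> T R and R -> ε — the grammar is not LL(1).

No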